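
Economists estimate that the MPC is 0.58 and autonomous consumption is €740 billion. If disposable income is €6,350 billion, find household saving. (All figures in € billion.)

S = 1927

C = 740 + 0.58(6350) = 740 + 3683 = 4423
S = Y − C = 6350 − 4423 = 1927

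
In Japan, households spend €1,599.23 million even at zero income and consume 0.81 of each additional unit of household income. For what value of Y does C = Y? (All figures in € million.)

At break-even, C = Y: 1599.23 + 0.81Y = Y
0.19Y = 1599.23, so Y = 1599.23/0.19 = 8417

Y = 8417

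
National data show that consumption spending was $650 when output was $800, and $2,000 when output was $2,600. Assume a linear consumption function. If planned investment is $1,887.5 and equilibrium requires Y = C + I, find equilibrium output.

MPC = (2000 − 650)/(2600 − 800) = 1350/1800 = 0.75
a = 650 − 0.75(800) = 50
Equilibrium: Y = 50 + 0.75Y + 1887.5
0.25Y = 1937.5, so Y = 1937.5/0.25 = 7750

Y = 7750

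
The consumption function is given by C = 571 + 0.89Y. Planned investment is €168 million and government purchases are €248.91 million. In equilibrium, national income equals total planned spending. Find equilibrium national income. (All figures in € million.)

Y = C + I + G = 571 + 0.89Y + 168 + 248.91
Y − 0.89Y = 987.91
0.11Y = 987.91, so Y = 987.91/0.11 = 8981

Y = 8981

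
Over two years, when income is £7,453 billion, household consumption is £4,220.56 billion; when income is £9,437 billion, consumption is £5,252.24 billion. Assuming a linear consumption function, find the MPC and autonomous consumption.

MPC = 0.52; a = 345

MPC = ΔC/ΔY = (5252.24 − 4220.56)/(9437 − 7453) = 1031.68/1984 = 0.52
a = C − MPC·Y = 4220.56 − 0.52(7453) = 4220.56 − 3875.56 = 345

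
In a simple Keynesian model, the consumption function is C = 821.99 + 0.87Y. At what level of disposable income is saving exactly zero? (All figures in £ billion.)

Y = 6323

At break-even, C = Y: 821.99 + 0.87Y = Y
0.13Y = 821.99, so Y = 821.99/0.13 = 6323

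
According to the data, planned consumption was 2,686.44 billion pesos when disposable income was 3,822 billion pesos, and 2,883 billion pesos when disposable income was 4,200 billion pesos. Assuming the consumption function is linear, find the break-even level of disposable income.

Y = 1456.25

MPC = (2883 − 2686.44)/(4200 − 3822) = 196.56/378 = 0.52
a = 2686.44 − 0.52(3822) = 2686.44 − 1987.44 = 699
Break-even: Y = a/(1−MPC) = 699/0.48 = 1456.25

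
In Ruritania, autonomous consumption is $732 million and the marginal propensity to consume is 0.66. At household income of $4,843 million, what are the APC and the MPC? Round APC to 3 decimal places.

MPC = 0.66 (the slope of the consumption function)
C = 732 + 0.66(4843) = 3928.38, so APC = 3928.38/4843 = 0.811

APC = 0.811; MPC = 0.66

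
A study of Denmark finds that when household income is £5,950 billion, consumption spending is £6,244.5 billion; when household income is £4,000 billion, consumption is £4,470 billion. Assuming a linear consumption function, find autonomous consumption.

a = 830

MPC = ΔC/ΔY = (6244.5 − 4470)/(5950 − 4000) = 1774.5/1950 = 0.91
a = C − MPC·Y = 4470 − 0.91(4000) = 4470 − 3640 = 830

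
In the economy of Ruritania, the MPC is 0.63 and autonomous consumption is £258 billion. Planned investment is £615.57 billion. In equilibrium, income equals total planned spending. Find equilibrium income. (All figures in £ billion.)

Y = C + I = 258 + 0.63Y + 615.57
Y − 0.63Y = 873.57
0.37Y = 873.57, so Y = 873.57/0.37 = 2361

Y = 2361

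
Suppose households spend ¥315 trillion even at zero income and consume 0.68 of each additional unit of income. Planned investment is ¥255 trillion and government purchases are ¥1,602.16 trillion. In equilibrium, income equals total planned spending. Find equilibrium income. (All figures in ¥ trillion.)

Y = 6788

Y = C + I + G = 315 + 0.68Y + 255 + 1602.16
Y − 0.68Y = 2172.16
0.32Y = 2172.16, so Y = 2172.16/0.32 = 6788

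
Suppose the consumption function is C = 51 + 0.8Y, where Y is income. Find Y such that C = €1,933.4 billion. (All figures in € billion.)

51 + 0.8Y = 1933.4
0.8Y = 1882.4, so Y = 1882.4/0.8 = 2353

Y = 2353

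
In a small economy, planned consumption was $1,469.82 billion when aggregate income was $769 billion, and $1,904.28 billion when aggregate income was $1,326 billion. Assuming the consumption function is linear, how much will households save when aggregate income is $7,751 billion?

MPC = (1904.28 − 1469.82)/(1326 − 769) = 434.46/557 = 0.78
a = 1469.82 − 0.78(769) = 1469.82 − 599.82 = 870
C = 870 + 0.78(7751) = 6915.78
S = 7751 − 6915.78 = 835.22

S = 835.22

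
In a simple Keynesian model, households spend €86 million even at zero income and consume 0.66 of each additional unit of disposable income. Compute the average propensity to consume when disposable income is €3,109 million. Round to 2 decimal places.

C = 86 + 0.66(3109) = 2137.94
APC = C/Y = 2137.94/3109 = 0.69

APC = 0.69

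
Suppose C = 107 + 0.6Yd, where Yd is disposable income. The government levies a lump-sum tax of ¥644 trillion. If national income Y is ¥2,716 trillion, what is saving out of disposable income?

S = 721.8

Yd = Y − T = 2716 − 644 = 2072
C = 107 + 0.6(2072) = 107 + 1243.2 = 1350.2
S = Yd − C = 2072 − 1350.2 = 721.8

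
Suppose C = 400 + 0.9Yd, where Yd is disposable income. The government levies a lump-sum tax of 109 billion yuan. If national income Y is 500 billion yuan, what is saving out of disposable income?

Yd = Y − T = 500 − 109 = 391
C = 400 + 0.9(391) = 400 + 351.9 = 751.9
S = Yd − C = 391 − 751.9 = -360.9

S = -360.9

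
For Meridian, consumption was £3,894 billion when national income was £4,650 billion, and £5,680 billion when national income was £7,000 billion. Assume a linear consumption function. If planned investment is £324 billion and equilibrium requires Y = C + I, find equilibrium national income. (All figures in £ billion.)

Y = 2850

MPC = (5680 − 3894)/(7000 − 4650) = 1786/2350 = 0.76
a = 3894 − 0.76(4650) = 360
Equilibrium: Y = 360 + 0.76Y + 324
0.24Y = 684, so Y = 684/0.24 = 2850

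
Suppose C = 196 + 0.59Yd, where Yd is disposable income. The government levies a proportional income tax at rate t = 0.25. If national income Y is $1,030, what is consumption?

C = 651.775

Yd = (1 − 0.25)(1030) = 0.75(1030) = 772.5
C = 196 + 0.59(772.5) = 196 + 455.775 = 651.775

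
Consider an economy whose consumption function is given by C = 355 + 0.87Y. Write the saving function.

S = -355 + 0.13Y

S = Y − C = Y − (355 + 0.87Y) = -355 + (1 − 0.87)Y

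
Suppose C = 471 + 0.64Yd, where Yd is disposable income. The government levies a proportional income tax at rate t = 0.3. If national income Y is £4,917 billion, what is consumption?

C = 2673.816

Yd = (1 − 0.3)(4917) = 0.7(4917) = 3441.9
C = 471 + 0.64(3441.9) = 471 + 2202.816 = 2673.816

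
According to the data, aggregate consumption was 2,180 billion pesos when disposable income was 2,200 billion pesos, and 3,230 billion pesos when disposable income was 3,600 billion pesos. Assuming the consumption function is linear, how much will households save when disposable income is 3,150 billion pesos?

MPC = (3230 − 2180)/(3600 − 2200) = 1050/1400 = 0.75
a = 2180 − 0.75(2200) = 2180 − 1650 = 530
C = 530 + 0.75(3150) = 2892.5
S = 3150 − 2892.5 = 257.5

S = 257.5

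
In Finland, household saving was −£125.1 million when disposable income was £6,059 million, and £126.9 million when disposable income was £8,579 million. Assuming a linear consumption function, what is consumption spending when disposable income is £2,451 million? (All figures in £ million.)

C = 2936.9

MPS = ΔS/ΔY = (126.9 − (-125.1))/(8579 − 6059) = 252/2520 = 0.1
MPC = 1 − MPS = 0.9
Autonomous saving = -125.1 − 0.1(6059) = -731, so a = 731
C = 731 + 0.9(2451) = 731 + 2205.9 = 2936.9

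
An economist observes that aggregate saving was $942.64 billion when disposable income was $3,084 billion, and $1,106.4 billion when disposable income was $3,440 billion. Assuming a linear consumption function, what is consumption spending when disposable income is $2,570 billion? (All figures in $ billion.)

C = 1863.8

MPS = ΔS/ΔY = (1106.4 − 942.64)/(3440 − 3084) = 163.76/356 = 0.46
MPC = 1 − MPS = 0.54
Autonomous saving = 942.64 − 0.46(3084) = -476, so a = 476
C = 476 + 0.54(2570) = 476 + 1387.8 = 1863.8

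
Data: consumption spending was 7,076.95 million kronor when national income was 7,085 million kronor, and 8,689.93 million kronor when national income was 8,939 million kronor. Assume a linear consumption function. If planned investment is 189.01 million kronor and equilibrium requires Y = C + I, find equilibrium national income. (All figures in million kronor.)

MPC = (8689.93 − 7076.95)/(8939 − 7085) = 1612.98/1854 = 0.87
a = 7076.95 − 0.87(7085) = 913
Equilibrium: Y = 913 + 0.87Y + 189.01
0.13Y = 1102.01, so Y = 1102.01/0.13 = 8477

Y = 8477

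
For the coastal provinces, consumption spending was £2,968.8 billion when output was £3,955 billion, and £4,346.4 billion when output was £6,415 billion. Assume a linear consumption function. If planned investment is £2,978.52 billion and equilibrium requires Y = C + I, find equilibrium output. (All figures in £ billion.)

MPC = (4346.4 − 2968.8)/(6415 − 3955) = 1377.6/2460 = 0.56
a = 2968.8 − 0.56(3955) = 754
Equilibrium: Y = 754 + 0.56Y + 2978.52
0.44Y = 3732.52, so Y = 3732.52/0.44 = 8483

Y = 8483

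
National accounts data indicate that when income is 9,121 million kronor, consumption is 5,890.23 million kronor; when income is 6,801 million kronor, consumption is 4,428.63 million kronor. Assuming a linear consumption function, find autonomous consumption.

MPC = ΔC/ΔY = (5890.23 − 4428.63)/(9121 − 6801) = 1461.6/2320 = 0.63
a = C − MPC·Y = 4428.63 − 0.63(6801) = 4428.63 − 4284.63 = 144

a = 144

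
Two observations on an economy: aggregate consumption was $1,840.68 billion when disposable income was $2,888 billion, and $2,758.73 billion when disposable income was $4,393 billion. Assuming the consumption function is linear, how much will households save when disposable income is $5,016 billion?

S = 1877.24

MPC = (2758.73 − 1840.68)/(4393 − 2888) = 918.05/1505 = 0.61
a = 1840.68 − 0.61(2888) = 1840.68 − 1761.68 = 79
C = 79 + 0.61(5016) = 3138.76
S = 5016 − 3138.76 = 1877.24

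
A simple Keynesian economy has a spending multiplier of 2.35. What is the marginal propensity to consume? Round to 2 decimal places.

MPC = 0.57

k = 1/(1 − MPC), so 1 − MPC = 1/k = 1/2.35 = 0.4255
MPC = 1 − 0.4255 = 0.57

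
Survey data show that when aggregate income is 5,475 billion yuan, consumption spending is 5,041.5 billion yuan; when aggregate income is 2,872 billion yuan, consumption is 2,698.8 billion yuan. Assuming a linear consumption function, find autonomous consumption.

MPC = ΔC/ΔY = (5041.5 − 2698.8)/(5475 − 2872) = 2342.7/2603 = 0.9
a = C − MPC·Y = 2698.8 − 0.9(2872) = 2698.8 − 2584.8 = 114

a = 114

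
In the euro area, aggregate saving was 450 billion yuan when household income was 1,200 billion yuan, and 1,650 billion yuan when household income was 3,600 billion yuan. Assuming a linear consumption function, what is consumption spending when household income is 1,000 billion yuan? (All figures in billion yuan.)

MPS = ΔS/ΔY = (1650 − 450)/(3600 − 1200) = 1200/2400 = 0.5
MPC = 1 − MPS = 0.5
Autonomous saving = 450 − 0.5(1200) = -150, so a = 150
C = 150 + 0.5(1000) = 150 + 500 = 650

C = 650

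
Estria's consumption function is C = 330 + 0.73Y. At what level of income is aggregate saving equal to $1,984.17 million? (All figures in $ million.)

Y = 8571

S = Y − C = -330 + 0.27Y
-330 + 0.27Y = 1984.17, so 0.27Y = 2314.17 and Y = 8571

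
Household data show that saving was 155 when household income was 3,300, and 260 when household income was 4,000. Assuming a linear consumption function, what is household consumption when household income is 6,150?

MPS = ΔS/ΔY = (260 − 155)/(4000 − 3300) = 105/700 = 0.15
MPC = 1 − MPS = 0.85
Autonomous saving = 155 − 0.15(3300) = -340, so a = 340
C = 340 + 0.85(6150) = 340 + 5227.5 = 5567.5

C = 5567.5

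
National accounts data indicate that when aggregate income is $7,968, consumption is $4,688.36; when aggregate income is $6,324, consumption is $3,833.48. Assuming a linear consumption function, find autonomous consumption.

a = 545

MPC = ΔC/ΔY = (4688.36 − 3833.48)/(7968 − 6324) = 854.88/1644 = 0.52
a = C − MPC·Y = 3833.48 − 0.52(6324) = 3833.48 − 3288.48 = 545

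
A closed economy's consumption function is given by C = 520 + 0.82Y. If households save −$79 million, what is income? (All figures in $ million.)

Y = 2450

S = Y − C = -520 + 0.18Y
-520 + 0.18Y = -79, so 0.18Y = 441 and Y = 2450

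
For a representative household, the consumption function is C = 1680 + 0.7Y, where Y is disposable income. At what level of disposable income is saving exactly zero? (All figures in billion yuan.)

Y = 5600

At break-even, C = Y: 1680 + 0.7Y = Y
0.3Y = 1680, so Y = 1680/0.3 = 5600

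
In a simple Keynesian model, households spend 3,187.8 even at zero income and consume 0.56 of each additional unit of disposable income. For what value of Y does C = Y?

Y = 7245

At break-even, C = Y: 3187.8 + 0.56Y = Y
0.44Y = 3187.8, so Y = 3187.8/0.44 = 7245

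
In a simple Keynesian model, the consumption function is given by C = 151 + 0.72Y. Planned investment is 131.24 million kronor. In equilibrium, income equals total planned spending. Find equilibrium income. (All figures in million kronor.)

Y = 1008

Y = C + I = 151 + 0.72Y + 131.24
Y − 0.72Y = 282.24
0.28Y = 282.24, so Y = 282.24/0.28 = 1008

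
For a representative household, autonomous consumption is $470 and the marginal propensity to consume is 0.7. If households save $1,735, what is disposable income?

S = Y − C = -470 + 0.3Y
-470 + 0.3Y = 1735, so 0.3Y = 2205 and Y = 7350

Y = 7350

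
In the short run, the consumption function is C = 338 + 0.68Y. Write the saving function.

S = Y − C = Y − (338 + 0.68Y) = -338 + (1 − 0.68)Y

S = -338 + 0.32Y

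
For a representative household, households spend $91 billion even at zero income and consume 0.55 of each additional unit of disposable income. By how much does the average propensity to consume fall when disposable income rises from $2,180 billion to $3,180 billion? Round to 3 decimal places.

ΔAPC = 0.013

At Y = 2180: C = 91 + 0.55(2180) = 1290, APC = 1290/2180 = 0.5917
At Y = 3180: C = 1840, APC = 1840/3180 = 0.5786
Fall in APC = 0.5917 − 0.5786 = 0.0131 ≈ 0.013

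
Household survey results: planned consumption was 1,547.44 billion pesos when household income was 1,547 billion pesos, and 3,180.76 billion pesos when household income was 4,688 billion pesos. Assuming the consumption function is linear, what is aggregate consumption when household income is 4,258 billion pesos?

C = 2957.16

MPC = (3180.76 − 1547.44)/(4688 − 1547) = 1633.32/3141 = 0.52
a = 1547.44 − 0.52(1547) = 1547.44 − 804.44 = 743
C = 743 + 0.52(4258) = 743 + 2214.16 = 2957.16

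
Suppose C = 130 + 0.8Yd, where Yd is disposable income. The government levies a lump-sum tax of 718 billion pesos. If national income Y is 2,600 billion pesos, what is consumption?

Yd = Y − T = 2600 − 718 = 1882
C = 130 + 0.8(1882) = 130 + 1505.6 = 1635.6

C = 1635.6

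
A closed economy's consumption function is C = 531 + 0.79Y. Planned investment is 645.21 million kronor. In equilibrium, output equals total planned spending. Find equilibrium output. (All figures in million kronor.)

Y = C + I = 531 + 0.79Y + 645.21
Y − 0.79Y = 1176.21
0.21Y = 1176.21, so Y = 1176.21/0.21 = 5601

Y = 5601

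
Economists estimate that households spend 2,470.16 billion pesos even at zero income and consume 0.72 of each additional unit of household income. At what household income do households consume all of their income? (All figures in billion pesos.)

At break-even, C = Y: 2470.16 + 0.72Y = Y
0.28Y = 2470.16, so Y = 2470.16/0.28 = 8822

Y = 8822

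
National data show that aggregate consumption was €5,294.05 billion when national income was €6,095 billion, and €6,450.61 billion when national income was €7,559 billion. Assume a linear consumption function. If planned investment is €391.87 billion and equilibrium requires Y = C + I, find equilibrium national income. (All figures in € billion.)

MPC = (6450.61 − 5294.05)/(7559 − 6095) = 1156.56/1464 = 0.79
a = 5294.05 − 0.79(6095) = 479
Equilibrium: Y = 479 + 0.79Y + 391.87
0.21Y = 870.87, so Y = 870.87/0.21 = 4147

Y = 4147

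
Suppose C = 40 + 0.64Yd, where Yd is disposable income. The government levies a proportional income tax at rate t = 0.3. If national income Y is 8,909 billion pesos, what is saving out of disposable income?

S = 2205.068

Yd = (1 − 0.3)(8909) = 0.7(8909) = 6236.3
C = 40 + 0.64(6236.3) = 40 + 3991.232 = 4031.232
S = Yd − C = 6236.3 − 4031.232 = 2205.068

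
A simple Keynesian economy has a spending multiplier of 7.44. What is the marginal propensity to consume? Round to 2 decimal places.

k = 1/(1 − MPC), so 1 − MPC = 1/k = 1/7.44 = 0.1344
MPC = 1 − 0.1344 = 0.87

MPC = 0.87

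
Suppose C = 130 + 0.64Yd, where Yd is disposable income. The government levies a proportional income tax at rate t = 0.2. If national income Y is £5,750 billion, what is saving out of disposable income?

S = 1526

Yd = (1 − 0.2)(5750) = 0.8(5750) = 4600
C = 130 + 0.64(4600) = 130 + 2944 = 3074
S = Yd − C = 4600 − 3074 = 1526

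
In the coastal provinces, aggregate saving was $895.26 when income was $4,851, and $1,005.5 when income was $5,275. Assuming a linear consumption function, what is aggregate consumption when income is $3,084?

MPS = ΔS/ΔY = (1005.5 − 895.26)/(5275 − 4851) = 110.24/424 = 0.26
MPC = 1 − MPS = 0.74
Autonomous saving = 895.26 − 0.26(4851) = -366, so a = 366
C = 366 + 0.74(3084) = 366 + 2282.16 = 2648.16

C = 2648.16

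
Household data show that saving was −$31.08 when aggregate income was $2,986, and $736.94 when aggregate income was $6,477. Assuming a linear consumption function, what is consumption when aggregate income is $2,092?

MPS = ΔS/ΔY = (736.94 − (-31.08))/(6477 − 2986) = 768.02/3491 = 0.22
MPC = 1 − MPS = 0.78
Autonomous saving = -31.08 − 0.22(2986) = -688, so a = 688
C = 688 + 0.78(2092) = 688 + 1631.76 = 2319.76

C = 2319.76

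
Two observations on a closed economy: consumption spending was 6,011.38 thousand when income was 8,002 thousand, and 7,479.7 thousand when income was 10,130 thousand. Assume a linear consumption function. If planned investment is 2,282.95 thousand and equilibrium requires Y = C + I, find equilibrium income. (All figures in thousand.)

MPC = (7479.7 − 6011.38)/(10130 − 8002) = 1468.32/2128 = 0.69
a = 6011.38 − 0.69(8002) = 490
Equilibrium: Y = 490 + 0.69Y + 2282.95
0.31Y = 2772.95, so Y = 2772.95/0.31 = 8945

Y = 8945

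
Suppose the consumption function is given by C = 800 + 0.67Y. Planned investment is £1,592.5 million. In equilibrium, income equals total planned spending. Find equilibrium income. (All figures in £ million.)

Y = C + I = 800 + 0.67Y + 1592.5
Y − 0.67Y = 2392.5
0.33Y = 2392.5, so Y = 2392.5/0.33 = 7250

Y = 7250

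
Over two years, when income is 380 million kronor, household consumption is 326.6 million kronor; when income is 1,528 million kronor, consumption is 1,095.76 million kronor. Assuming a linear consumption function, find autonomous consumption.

a = 72

MPC = ΔC/ΔY = (1095.76 − 326.6)/(1528 − 380) = 769.16/1148 = 0.67
a = C − MPC·Y = 326.6 − 0.67(380) = 326.6 − 254.6 = 72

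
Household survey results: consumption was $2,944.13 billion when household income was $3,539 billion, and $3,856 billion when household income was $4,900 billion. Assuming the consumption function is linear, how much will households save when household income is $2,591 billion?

MPC = (3856 − 2944.13)/(4900 − 3539) = 911.87/1361 = 0.67
a = 2944.13 − 0.67(3539) = 2944.13 − 2371.13 = 573
C = 573 + 0.67(2591) = 2308.97
S = 2591 − 2308.97 = 282.03

S = 282.03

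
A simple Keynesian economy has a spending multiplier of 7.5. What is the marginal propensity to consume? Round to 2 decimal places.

MPC = 0.87

k = 1/(1 − MPC), so 1 − MPC = 1/k = 1/7.5 = 0.1333
MPC = 1 − 0.1333 = 0.87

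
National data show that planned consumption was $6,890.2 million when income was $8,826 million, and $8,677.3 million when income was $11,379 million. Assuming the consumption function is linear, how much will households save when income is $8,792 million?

MPC = (8677.3 − 6890.2)/(11379 − 8826) = 1787.1/2553 = 0.7
a = 6890.2 − 0.7(8826) = 6890.2 − 6178.2 = 712
C = 712 + 0.7(8792) = 6866.4
S = 8792 − 6866.4 = 1925.6

S = 1925.6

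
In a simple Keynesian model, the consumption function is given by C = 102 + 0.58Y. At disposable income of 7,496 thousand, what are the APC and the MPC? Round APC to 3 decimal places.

APC = 0.594; MPC = 0.58

MPC = 0.58 (the slope of the consumption function)
C = 102 + 0.58(7496) = 4449.68, so APC = 4449.68/7496 = 0.594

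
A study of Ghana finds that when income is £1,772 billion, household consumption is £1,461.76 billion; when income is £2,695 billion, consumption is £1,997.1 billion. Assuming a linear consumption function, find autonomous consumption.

MPC = ΔC/ΔY = (1997.1 − 1461.76)/(2695 − 1772) = 535.34/923 = 0.58
a = C − MPC·Y = 1461.76 − 0.58(1772) = 1461.76 − 1027.76 = 434

a = 434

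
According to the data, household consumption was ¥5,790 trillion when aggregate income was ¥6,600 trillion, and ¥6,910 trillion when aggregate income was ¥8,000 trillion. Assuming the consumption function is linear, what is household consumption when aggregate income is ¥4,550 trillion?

MPC = (6910 − 5790)/(8000 − 6600) = 1120/1400 = 0.8
a = 5790 − 0.8(6600) = 5790 − 5280 = 510
C = 510 + 0.8(4550) = 510 + 3640 = 4150

C = 4150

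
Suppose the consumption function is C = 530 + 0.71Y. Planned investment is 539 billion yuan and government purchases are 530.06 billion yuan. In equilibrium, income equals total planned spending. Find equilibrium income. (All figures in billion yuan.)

Y = 5514

Y = C + I + G = 530 + 0.71Y + 539 + 530.06
Y − 0.71Y = 1599.06
0.29Y = 1599.06, so Y = 1599.06/0.29 = 5514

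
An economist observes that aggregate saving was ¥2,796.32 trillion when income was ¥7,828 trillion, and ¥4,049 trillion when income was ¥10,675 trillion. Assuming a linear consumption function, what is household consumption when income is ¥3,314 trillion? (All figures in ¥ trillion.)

MPS = ΔS/ΔY = (4049 − 2796.32)/(10675 − 7828) = 1252.68/2847 = 0.44
MPC = 1 − MPS = 0.56
Autonomous saving = 2796.32 − 0.44(7828) = -648, so a = 648
C = 648 + 0.56(3314) = 648 + 1855.84 = 2503.84

C = 2503.84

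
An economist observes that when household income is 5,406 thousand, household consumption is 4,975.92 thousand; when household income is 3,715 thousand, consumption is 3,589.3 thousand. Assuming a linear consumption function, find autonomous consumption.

MPC = ΔC/ΔY = (4975.92 − 3589.3)/(5406 − 3715) = 1386.62/1691 = 0.82
a = C − MPC·Y = 3589.3 − 0.82(3715) = 3589.3 − 3046.3 = 543

a = 543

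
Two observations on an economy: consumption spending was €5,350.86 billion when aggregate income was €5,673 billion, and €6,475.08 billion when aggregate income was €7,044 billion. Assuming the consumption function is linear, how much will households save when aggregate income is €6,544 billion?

S = 478.92

MPC = (6475.08 − 5350.86)/(7044 − 5673) = 1124.22/1371 = 0.82
a = 5350.86 − 0.82(5673) = 5350.86 − 4651.86 = 699
C = 699 + 0.82(6544) = 6065.08
S = 6544 − 6065.08 = 478.92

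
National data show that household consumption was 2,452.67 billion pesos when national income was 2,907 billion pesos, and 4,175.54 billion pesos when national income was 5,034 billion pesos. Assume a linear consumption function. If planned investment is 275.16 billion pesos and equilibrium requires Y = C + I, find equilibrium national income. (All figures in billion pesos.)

MPC = (4175.54 − 2452.67)/(5034 − 2907) = 1722.87/2127 = 0.81
a = 2452.67 − 0.81(2907) = 98
Equilibrium: Y = 98 + 0.81Y + 275.16
0.19Y = 373.16, so Y = 373.16/0.19 = 1964

Y = 1964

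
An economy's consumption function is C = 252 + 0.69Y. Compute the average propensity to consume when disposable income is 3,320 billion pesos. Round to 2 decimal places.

C = 252 + 0.69(3320) = 2542.8
APC = C/Y = 2542.8/3320 = 0.77

APC = 0.77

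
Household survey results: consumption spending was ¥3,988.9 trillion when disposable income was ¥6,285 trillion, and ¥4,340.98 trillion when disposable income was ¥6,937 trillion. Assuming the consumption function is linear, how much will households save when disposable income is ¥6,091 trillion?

S = 2206.86

MPC = (4340.98 − 3988.9)/(6937 − 6285) = 352.08/652 = 0.54
a = 3988.9 − 0.54(6285) = 3988.9 − 3393.9 = 595
C = 595 + 0.54(6091) = 3884.14
S = 6091 − 3884.14 = 2206.86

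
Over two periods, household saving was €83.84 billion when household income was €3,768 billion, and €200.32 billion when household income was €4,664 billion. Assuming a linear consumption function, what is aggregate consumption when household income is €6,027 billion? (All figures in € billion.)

C = 5649.49

MPS = ΔS/ΔY = (200.32 − 83.84)/(4664 − 3768) = 116.48/896 = 0.13
MPC = 1 − MPS = 0.87
Autonomous saving = 83.84 − 0.13(3768) = -406, so a = 406
C = 406 + 0.87(6027) = 406 + 5243.49 = 5649.49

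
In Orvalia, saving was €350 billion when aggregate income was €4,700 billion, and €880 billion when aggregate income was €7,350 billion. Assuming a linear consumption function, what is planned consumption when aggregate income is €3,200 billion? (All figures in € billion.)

MPS = ΔS/ΔY = (880 − 350)/(7350 − 4700) = 530/2650 = 0.2
MPC = 1 − MPS = 0.8
Autonomous saving = 350 − 0.2(4700) = -590, so a = 590
C = 590 + 0.8(3200) = 590 + 2560 = 3150

C = 3150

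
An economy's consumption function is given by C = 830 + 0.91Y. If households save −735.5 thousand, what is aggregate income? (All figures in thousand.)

S = Y − C = -830 + 0.09Y
-830 + 0.09Y = -735.5, so 0.09Y = 94.5 and Y = 1050

Y = 1050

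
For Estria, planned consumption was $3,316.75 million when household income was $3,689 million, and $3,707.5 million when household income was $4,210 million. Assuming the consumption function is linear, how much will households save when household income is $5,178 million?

S = 744.5

MPC = (3707.5 − 3316.75)/(4210 − 3689) = 390.75/521 = 0.75
a = 3316.75 − 0.75(3689) = 3316.75 − 2766.75 = 550
C = 550 + 0.75(5178) = 4433.5
S = 5178 − 4433.5 = 744.5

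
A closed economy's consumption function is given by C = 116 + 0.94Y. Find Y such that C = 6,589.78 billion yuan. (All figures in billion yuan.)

116 + 0.94Y = 6589.78
0.94Y = 6473.78, so Y = 6473.78/0.94 = 6887

Y = 6887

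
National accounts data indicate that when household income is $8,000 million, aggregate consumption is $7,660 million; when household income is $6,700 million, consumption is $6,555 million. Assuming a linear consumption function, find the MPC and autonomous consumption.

MPC = ΔC/ΔY = (7660 − 6555)/(8000 − 6700) = 1105/1300 = 0.85
a = C − MPC·Y = 6555 − 0.85(6700) = 6555 − 5695 = 860

MPC = 0.85; a = 860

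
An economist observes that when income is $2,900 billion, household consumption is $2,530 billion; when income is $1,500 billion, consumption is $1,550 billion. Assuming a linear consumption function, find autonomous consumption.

MPC = ΔC/ΔY = (2530 − 1550)/(2900 − 1500) = 980/1400 = 0.7
a = C − MPC·Y = 1550 − 0.7(1500) = 1550 − 1050 = 500

a = 500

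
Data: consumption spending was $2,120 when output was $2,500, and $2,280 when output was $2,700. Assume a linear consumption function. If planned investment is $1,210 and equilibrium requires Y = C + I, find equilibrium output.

Y = 6650

MPC = (2280 − 2120)/(2700 − 2500) = 160/200 = 0.8
a = 2120 − 0.8(2500) = 120
Equilibrium: Y = 120 + 0.8Y + 1210
0.2Y = 1330, so Y = 1330/0.2 = 6650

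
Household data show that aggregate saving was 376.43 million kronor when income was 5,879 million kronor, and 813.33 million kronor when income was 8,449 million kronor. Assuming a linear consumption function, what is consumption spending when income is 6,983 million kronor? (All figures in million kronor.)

C = 6418.89

MPS = ΔS/ΔY = (813.33 − 376.43)/(8449 − 5879) = 436.9/2570 = 0.17
MPC = 1 − MPS = 0.83
Autonomous saving = 376.43 − 0.17(5879) = -623, so a = 623
C = 623 + 0.83(6983) = 623 + 5795.89 = 6418.89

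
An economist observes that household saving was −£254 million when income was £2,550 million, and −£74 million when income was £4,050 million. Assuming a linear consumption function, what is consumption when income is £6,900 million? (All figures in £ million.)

MPS = ΔS/ΔY = (-74 − (-254))/(4050 − 2550) = 180/1500 = 0.12
MPC = 1 − MPS = 0.88
Autonomous saving = -254 − 0.12(2550) = -560, so a = 560
C = 560 + 0.88(6900) = 560 + 6072 = 6632

C = 6632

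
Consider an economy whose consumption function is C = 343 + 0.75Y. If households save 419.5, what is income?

S = Y − C = -343 + 0.25Y
-343 + 0.25Y = 419.5, so 0.25Y = 762.5 and Y = 3050

Y = 3050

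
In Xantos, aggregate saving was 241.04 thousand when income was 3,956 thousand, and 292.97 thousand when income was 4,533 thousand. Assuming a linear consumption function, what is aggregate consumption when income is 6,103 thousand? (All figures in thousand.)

MPS = ΔS/ΔY = (292.97 − 241.04)/(4533 − 3956) = 51.93/577 = 0.09
MPC = 1 − MPS = 0.91
Autonomous saving = 241.04 − 0.09(3956) = -115, so a = 115
C = 115 + 0.91(6103) = 115 + 5553.73 = 5668.73

C = 5668.73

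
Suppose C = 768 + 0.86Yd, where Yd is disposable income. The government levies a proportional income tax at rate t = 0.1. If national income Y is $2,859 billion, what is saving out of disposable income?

S = -407.766

Yd = (1 − 0.1)(2859) = 0.9(2859) = 2573.1
C = 768 + 0.86(2573.1) = 768 + 2212.866 = 2980.866
S = Yd − C = 2573.1 − 2980.866 = -407.766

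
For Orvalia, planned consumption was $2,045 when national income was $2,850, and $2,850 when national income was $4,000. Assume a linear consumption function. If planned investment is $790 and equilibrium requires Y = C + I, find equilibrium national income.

Y = 2800

MPC = (2850 − 2045)/(4000 − 2850) = 805/1150 = 0.7
a = 2045 − 0.7(2850) = 50
Equilibrium: Y = 50 + 0.7Y + 790
0.3Y = 840, so Y = 840/0.3 = 2800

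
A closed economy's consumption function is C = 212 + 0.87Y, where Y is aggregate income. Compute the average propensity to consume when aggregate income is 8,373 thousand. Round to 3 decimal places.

APC = 0.895

C = 212 + 0.87(8373) = 7496.51
APC = C/Y = 7496.51/8373 = 0.895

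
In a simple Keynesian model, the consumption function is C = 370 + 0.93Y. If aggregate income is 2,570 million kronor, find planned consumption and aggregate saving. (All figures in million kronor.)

C = 2760.1; S = -190.1

C = 370 + 0.93(2570) = 370 + 2390.1 = 2760.1
S = Y − C = 2570 − 2760.1 = -190.1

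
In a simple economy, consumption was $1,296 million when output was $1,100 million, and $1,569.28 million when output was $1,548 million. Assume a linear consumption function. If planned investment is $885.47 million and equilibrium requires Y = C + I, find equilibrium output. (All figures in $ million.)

MPC = (1569.28 − 1296)/(1548 − 1100) = 273.28/448 = 0.61
a = 1296 − 0.61(1100) = 625
Equilibrium: Y = 625 + 0.61Y + 885.47
0.39Y = 1510.47, so Y = 1510.47/0.39 = 3873

Y = 3873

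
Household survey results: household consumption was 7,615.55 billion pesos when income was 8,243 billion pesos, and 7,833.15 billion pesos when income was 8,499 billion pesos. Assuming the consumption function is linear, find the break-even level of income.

MPC = (7833.15 − 7615.55)/(8499 − 8243) = 217.6/256 = 0.85
a = 7615.55 − 0.85(8243) = 7615.55 − 7006.55 = 609
Break-even: Y = a/(1−MPC) = 609/0.15 = 4060

Y = 4060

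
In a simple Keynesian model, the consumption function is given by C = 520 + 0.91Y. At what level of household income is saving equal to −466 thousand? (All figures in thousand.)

Y = 600

S = Y − C = -520 + 0.09Y
-520 + 0.09Y = -466, so 0.09Y = 54 and Y = 600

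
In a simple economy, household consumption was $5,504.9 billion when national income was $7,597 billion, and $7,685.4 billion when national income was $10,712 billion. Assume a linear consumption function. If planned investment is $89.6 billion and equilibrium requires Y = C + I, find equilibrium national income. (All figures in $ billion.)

MPC = (7685.4 − 5504.9)/(10712 − 7597) = 2180.5/3115 = 0.7
a = 5504.9 − 0.7(7597) = 187
Equilibrium: Y = 187 + 0.7Y + 89.6
0.3Y = 276.6, so Y = 276.6/0.3 = 922

Y = 922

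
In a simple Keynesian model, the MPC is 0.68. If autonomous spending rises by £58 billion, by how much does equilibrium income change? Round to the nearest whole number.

The multiplier is 1/(1 − MPC) = 1/0.32.
ΔY = 58/0.32 = 181.25 ≈ 181

ΔY ≈ 181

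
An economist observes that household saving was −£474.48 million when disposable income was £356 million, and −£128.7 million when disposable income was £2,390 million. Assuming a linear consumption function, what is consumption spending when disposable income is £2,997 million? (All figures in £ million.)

C = 3022.51

MPS = ΔS/ΔY = (-128.7 − (-474.48))/(2390 − 356) = 345.78/2034 = 0.17
MPC = 1 − MPS = 0.83
Autonomous saving = -474.48 − 0.17(356) = -535, so a = 535
C = 535 + 0.83(2997) = 535 + 2487.51 = 3022.51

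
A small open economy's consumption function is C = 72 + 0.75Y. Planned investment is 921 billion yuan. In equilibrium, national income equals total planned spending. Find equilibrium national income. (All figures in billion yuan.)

Y = C + I = 72 + 0.75Y + 921
Y − 0.75Y = 993
0.25Y = 993, so Y = 993/0.25 = 3972

Y = 3972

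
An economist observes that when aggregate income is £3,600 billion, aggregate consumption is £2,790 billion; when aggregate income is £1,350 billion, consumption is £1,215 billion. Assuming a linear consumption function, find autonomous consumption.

MPC = ΔC/ΔY = (2790 − 1215)/(3600 − 1350) = 1575/2250 = 0.7
a = C − MPC·Y = 1215 − 0.7(1350) = 1215 − 945 = 270

a = 270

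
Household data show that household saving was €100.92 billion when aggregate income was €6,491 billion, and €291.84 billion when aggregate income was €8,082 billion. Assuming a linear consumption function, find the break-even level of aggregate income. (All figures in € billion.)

Y = 5650

MPS = ΔS/ΔY = (291.84 − 100.92)/(8082 − 6491) = 190.92/1591 = 0.12
MPC = 1 − MPS = 0.88
From S(6491) = 100.92: −a + 0.12(6491) = 100.92, so a = 778.92 − 100.92 = 678
Break-even (S = 0): Y = a/MPS = 678/0.12 = 5650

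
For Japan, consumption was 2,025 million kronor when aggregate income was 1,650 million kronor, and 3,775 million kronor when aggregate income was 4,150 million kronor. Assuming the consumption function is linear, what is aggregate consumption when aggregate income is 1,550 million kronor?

C = 1955

MPC = (3775 − 2025)/(4150 − 1650) = 1750/2500 = 0.7
a = 2025 − 0.7(1650) = 2025 − 1155 = 870
C = 870 + 0.7(1550) = 870 + 1085 = 1955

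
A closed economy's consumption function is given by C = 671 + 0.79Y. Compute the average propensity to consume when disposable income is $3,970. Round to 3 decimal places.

APC = 0.959

C = 671 + 0.79(3970) = 3807.3
APC = C/Y = 3807.3/3970 = 0.959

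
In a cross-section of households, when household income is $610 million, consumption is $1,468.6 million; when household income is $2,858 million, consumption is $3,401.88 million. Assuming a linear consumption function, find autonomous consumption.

a = 944

MPC = ΔC/ΔY = (3401.88 − 1468.6)/(2858 − 610) = 1933.28/2248 = 0.86
a = C − MPC·Y = 1468.6 − 0.86(610) = 1468.6 − 524.6 = 944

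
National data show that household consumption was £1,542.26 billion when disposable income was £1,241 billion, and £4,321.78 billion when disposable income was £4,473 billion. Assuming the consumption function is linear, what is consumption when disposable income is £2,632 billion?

C = 2738.52

MPC = (4321.78 − 1542.26)/(4473 − 1241) = 2779.52/3232 = 0.86
a = 1542.26 − 0.86(1241) = 1542.26 − 1067.26 = 475
C = 475 + 0.86(2632) = 475 + 2263.52 = 2738.52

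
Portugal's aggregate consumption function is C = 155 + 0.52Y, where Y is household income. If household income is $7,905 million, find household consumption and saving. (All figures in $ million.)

C = 155 + 0.52(7905) = 155 + 4110.6 = 4265.6
S = Y − C = 7905 − 4265.6 = 3639.4

C = 4265.6; S = 3639.4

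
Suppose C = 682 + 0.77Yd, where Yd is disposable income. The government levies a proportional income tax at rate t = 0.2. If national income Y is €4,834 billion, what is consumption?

Yd = (1 − 0.2)(4834) = 0.8(4834) = 3867.2
C = 682 + 0.77(3867.2) = 682 + 2977.744 = 3659.744

C = 3659.744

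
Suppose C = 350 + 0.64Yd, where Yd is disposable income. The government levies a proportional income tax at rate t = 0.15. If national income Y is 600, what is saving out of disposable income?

Yd = (1 − 0.15)(600) = 0.85(600) = 510
C = 350 + 0.64(510) = 350 + 326.4 = 676.4
S = Yd − C = 510 − 676.4 = -166.4

S = -166.4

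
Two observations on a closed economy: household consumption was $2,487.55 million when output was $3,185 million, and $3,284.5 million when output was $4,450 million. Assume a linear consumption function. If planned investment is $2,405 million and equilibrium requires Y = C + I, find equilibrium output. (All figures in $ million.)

MPC = (3284.5 − 2487.55)/(4450 − 3185) = 796.95/1265 = 0.63
a = 2487.55 − 0.63(3185) = 481
Equilibrium: Y = 481 + 0.63Y + 2405
0.37Y = 2886, so Y = 2886/0.37 = 7800

Y = 7800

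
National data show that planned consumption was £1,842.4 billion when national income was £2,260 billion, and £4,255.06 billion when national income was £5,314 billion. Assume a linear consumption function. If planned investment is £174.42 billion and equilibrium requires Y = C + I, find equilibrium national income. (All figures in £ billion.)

MPC = (4255.06 − 1842.4)/(5314 − 2260) = 2412.66/3054 = 0.79
a = 1842.4 − 0.79(2260) = 57
Equilibrium: Y = 57 + 0.79Y + 174.42
0.21Y = 231.42, so Y = 231.42/0.21 = 1102

Y = 1102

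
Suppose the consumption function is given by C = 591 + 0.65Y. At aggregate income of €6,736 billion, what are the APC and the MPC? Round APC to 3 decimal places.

MPC = 0.65 (the slope of the consumption function)
C = 591 + 0.65(6736) = 4969.4, so APC = 4969.4/6736 = 0.738

APC = 0.738; MPC = 0.65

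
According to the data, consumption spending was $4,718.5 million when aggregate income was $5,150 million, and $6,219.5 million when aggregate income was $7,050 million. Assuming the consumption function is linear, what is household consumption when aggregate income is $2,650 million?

MPC = (6219.5 − 4718.5)/(7050 − 5150) = 1501/1900 = 0.79
a = 4718.5 − 0.79(5150) = 4718.5 − 4068.5 = 650
C = 650 + 0.79(2650) = 650 + 2093.5 = 2743.5

C = 2743.5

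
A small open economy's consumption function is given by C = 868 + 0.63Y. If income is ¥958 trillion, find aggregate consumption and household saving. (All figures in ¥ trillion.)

C = 1471.54; S = -513.54

C = 868 + 0.63(958) = 868 + 603.54 = 1471.54
S = Y − C = 958 − 1471.54 = -513.54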